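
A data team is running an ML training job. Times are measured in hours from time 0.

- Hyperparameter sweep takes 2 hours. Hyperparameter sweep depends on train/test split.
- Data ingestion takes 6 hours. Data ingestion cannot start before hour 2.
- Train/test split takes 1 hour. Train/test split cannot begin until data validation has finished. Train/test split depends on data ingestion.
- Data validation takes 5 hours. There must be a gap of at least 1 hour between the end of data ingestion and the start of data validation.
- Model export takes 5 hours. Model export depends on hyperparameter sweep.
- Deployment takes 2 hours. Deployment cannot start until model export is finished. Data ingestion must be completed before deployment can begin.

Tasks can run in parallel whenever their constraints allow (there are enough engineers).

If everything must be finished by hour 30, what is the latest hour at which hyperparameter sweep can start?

21

Nothing follows deployment; the deadline of hour 30 is its only limit. It must start by 30 − 2 = hour 28.
Since deployment (must start by hour 28) depends on it, model export must finish by hour 28. Backing off its 5-hour duration gives a latest start of hour 23.
Since model export (must start by hour 23) depends on it, hyperparameter sweep must finish by hour 23. Backing off its 2-hour duration gives a latest start of hour 21.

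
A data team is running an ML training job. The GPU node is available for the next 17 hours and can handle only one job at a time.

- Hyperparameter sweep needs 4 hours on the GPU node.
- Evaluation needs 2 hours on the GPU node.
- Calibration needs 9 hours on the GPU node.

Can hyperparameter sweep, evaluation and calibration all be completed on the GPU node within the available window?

Running back to back, the jobs need 4 + 2 + 9 = 15 hours on the GPU node.
Since 15 ≤ 17, they fit within the window.

Yes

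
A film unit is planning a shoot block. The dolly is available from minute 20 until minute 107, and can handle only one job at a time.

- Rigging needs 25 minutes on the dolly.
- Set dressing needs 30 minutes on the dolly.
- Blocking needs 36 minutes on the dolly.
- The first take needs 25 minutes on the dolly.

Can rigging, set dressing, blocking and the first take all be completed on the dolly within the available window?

No

The dolly window is 107 − 20 = 87 minutes.
Running back to back, the jobs need 25 + 30 + 36 + 25 = 116 minutes on the dolly.
Since 116 > 87, they cannot all fit.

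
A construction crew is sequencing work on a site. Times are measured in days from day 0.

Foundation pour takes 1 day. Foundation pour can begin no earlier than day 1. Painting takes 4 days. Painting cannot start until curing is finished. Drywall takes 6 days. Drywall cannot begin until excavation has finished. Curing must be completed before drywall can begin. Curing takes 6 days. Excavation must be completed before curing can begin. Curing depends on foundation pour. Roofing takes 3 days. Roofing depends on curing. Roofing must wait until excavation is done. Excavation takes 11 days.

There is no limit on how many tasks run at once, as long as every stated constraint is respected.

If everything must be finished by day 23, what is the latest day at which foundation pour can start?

10

To finish by day 23, roofing (duration 3) must start no later than day 20.
Drywall has no dependents, so it just needs to finish by day 23. Starting by 23 − 6 = day 17 achieves that.
Painting has no dependents, so it just needs to finish by day 23. Starting by 23 − 4 = day 19 achieves that.
Curing has several dependents: roofing (must start by day 20); drywall (must start by day 17); painting (must start by day 19). The earliest of those limits is day 17, so curing must start by 17 − 6 = day 11.
Foundation pour must finish before curing (must start by day 11). With a 1-day duration, foundation pour must start by 11 − 1 = day 10.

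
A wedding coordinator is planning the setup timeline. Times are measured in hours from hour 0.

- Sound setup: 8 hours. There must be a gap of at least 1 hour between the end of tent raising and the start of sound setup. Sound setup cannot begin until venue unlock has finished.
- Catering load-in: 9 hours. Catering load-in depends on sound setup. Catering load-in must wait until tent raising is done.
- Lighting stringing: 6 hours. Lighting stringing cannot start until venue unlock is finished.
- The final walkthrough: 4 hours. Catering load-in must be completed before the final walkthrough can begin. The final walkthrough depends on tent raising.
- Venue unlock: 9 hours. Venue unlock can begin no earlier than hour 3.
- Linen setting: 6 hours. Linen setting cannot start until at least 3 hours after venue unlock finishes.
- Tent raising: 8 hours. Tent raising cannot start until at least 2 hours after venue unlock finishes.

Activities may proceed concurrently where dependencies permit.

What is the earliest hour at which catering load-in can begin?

31

Venue unlock waits on its own release at hour 3, so it starts at hour 3 and finishes at 3 + 9 = hour 12.
Tent raising waits on venue unlock (finishes hour 12, plus 2-hour gap → hour 14), so it starts at hour 14 and finishes at 14 + 8 = hour 22.
For sound setup: tent raising (finishes hour 22, plus 1-hour gap → hour 23); venue unlock (finishes hour 12). Taking the maximum gives a start of hour 23, and it finishes at 23 + 8 = hour 31.
Catering load-in waits on sound setup (finishes hour 31); tent raising (finishes hour 22). The latest of these is hour 31, which is the earliest catering load-in can start.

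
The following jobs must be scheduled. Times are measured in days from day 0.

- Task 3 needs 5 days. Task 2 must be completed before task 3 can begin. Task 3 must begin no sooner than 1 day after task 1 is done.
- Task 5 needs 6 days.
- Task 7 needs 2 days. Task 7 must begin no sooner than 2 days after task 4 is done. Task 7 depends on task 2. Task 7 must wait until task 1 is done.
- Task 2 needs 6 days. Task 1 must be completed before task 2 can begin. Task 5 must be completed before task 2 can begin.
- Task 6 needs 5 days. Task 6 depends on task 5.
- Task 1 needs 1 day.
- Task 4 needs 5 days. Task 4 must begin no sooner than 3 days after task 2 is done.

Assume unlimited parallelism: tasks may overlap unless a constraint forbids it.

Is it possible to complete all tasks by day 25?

Nothing blocks task 5, so it runs from day 0 to day 6.
Task 6 cannot begin until task 5 (finishes day 6). It runs from day 6 to 6 + 5 = day 11.
Nothing blocks task 1, so it runs from day 0 to day 1.
Task 2 has to wait for task 1 (finishes day 1); task 5 (finishes day 6). The latest of these is day 6, so task 2 runs day 6 to 6 + 6 = day 12.
After task 2 (finishes day 12, plus 3-day gap → day 15), task 4 can start at day 15 and finishes at day 20.
Task 7 has to wait for task 4 (finishes day 20, plus 2-day gap → day 22); task 2 (finishes day 12); task 1 (finishes day 1). The latest of these is day 22, so task 7 runs day 22 to 22 + 2 = day 24.
Task 3 cannot start until task 2 (finishes day 12); task 1 (finishes day 1, plus 1-day gap → day 2). The controlling bound is day 12, so task 3 finishes at 12 + 5 = day 17.
Every task is finished by day 24, which is no later than the deadline of 25, so the schedule is feasible.

Yes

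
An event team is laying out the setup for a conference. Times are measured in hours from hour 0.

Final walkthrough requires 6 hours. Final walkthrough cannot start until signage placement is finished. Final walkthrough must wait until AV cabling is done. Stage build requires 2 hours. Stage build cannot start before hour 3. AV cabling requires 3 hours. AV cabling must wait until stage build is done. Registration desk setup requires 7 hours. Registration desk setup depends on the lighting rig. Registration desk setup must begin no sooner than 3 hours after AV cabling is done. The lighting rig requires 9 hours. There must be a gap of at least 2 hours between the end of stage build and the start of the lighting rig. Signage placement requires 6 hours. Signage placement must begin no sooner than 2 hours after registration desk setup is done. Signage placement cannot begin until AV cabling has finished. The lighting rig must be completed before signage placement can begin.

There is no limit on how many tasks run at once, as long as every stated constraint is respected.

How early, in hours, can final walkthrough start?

31

Stage build cannot begin until its own release at hour 3. It runs from hour 3 to 3 + 2 = hour 5.
AV cabling cannot begin until stage build (finishes hour 5). It runs from hour 5 to 5 + 3 = hour 8.
The lighting rig cannot begin until stage build (finishes hour 5, plus 2-hour gap → hour 7). It runs from hour 7 to 7 + 9 = hour 16.
For registration desk setup: the lighting rig (finishes hour 16); AV cabling (finishes hour 8, plus 3-hour gap → hour 11). Taking the maximum gives a start of hour 16, and it finishes at 16 + 7 = hour 23.
Signage placement cannot start until registration desk setup (finishes hour 23, plus 2-hour gap → hour 25); AV cabling (finishes hour 8); the lighting rig (finishes hour 16). The controlling bound is hour 25, so signage placement finishes at 25 + 6 = hour 31.
Final walkthrough waits on signage placement (finishes hour 31); AV cabling (finishes hour 8). The latest of these is hour 31, which is the earliest final walkthrough can start.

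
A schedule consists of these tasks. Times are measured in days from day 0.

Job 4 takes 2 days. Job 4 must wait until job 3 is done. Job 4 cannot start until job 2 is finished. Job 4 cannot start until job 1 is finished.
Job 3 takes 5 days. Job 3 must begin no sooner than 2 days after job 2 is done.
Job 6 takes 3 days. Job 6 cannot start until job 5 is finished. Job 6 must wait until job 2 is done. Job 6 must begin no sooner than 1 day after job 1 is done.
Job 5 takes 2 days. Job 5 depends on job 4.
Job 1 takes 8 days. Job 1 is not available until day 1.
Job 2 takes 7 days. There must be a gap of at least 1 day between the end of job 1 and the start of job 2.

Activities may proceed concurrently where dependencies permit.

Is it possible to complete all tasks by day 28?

No

Job 1 waits on its own release at day 1, so it starts at day 1 and finishes at 1 + 8 = day 9.
Job 2 cannot begin until job 1 (finishes day 9, plus 1-day gap → day 10). It runs from day 10 to 10 + 7 = day 17.
Job 3 cannot begin until job 2 (finishes day 17, plus 2-day gap → day 19). It runs from day 19 to 19 + 5 = day 24.
For job 4: job 3 (finishes day 24); job 2 (finishes day 17); job 1 (finishes day 9). Taking the maximum gives a start of day 24, and it finishes at 24 + 2 = day 26.
Job 5 waits on job 4 (finishes day 26), so it starts at day 26 and finishes at 26 + 2 = day 28.
Job 6 has to wait for job 5 (finishes day 28); job 2 (finishes day 17); job 1 (finishes day 9, plus 1-day gap → day 10). The latest of these is day 28, so job 6 runs day 28 to 28 + 3 = day 31.
The earliest everything can be done is day 31, which is after the deadline of 28, so it is not possible.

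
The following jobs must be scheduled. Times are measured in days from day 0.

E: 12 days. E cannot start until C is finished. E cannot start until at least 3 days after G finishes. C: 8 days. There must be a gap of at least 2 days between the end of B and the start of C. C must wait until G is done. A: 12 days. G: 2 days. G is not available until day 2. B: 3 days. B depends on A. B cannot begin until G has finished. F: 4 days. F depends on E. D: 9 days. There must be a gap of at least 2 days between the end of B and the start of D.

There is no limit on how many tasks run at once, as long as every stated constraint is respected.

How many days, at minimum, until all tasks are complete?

41

G waits on its own release at day 2, so it starts at day 2 and finishes at 2 + 2 = day 4.
A has no prerequisites, so it starts at day 0 and finishes at day 12.
B has to wait for A (finishes day 12); G (finishes day 4). The latest of these is day 12, so B runs day 12 to 12 + 3 = day 15.
D cannot begin until B (finishes day 15, plus 2-day gap → day 17). It runs from day 17 to 17 + 9 = day 26.
For C: B (finishes day 15, plus 2-day gap → day 17); G (finishes day 4). Taking the maximum gives a start of day 17, and it finishes at 17 + 8 = day 25.
E has to wait for C (finishes day 25); G (finishes day 4, plus 3-day gap → day 7). The latest of these is day 25, so E runs day 25 to 25 + 12 = day 37.
F cannot begin until E (finishes day 37). It runs from day 37 to 37 + 4 = day 41.
All tasks are finished once the last one completes. Finish times: A at 12, B at 15, C at 25, D at 26, E at 37, F at 41, G at 4. The latest is day 41.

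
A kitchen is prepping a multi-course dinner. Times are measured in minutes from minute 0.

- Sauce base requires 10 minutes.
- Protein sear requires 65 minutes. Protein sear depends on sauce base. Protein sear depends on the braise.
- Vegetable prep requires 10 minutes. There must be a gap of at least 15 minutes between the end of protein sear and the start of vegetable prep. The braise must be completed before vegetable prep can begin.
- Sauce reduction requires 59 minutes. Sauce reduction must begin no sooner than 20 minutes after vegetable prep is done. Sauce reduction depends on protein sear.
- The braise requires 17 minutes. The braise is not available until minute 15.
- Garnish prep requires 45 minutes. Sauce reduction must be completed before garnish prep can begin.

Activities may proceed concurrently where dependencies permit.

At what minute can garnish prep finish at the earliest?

246

The braise cannot begin until its own release at minute 15. It runs from minute 15 to 15 + 17 = minute 32.
Nothing blocks sauce base, so it runs from minute 0 to minute 10.
For protein sear: sauce base (finishes minute 10); the braise (finishes minute 32). Taking the maximum gives a start of minute 32, and it finishes at 32 + 65 = minute 97.
Vegetable prep cannot start until protein sear (finishes minute 97, plus 15-minute gap → minute 112); the braise (finishes minute 32). The controlling bound is minute 112, so vegetable prep finishes at 112 + 10 = minute 122.
Sauce reduction cannot start until vegetable prep (finishes minute 122, plus 20-minute gap → minute 142); protein sear (finishes minute 97). The controlling bound is minute 142, so sauce reduction finishes at 142 + 59 = minute 201.
Garnish prep waits on sauce reduction (finishes minute 201), so it starts at minute 201 and finishes at 201 + 45 = minute 246.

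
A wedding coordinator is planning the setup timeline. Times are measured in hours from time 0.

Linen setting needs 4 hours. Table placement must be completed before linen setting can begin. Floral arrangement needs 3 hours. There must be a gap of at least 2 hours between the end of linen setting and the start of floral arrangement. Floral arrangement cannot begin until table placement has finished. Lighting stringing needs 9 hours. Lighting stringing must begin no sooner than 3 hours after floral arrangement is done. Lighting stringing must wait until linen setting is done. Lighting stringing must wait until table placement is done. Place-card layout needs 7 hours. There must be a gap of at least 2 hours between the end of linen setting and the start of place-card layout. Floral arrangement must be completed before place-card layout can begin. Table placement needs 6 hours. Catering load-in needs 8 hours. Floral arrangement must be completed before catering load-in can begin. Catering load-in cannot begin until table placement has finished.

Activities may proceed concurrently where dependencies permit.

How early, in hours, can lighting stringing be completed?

Table placement can start immediately at hour 0; it finishes at hour 6.
After table placement (finishes hour 6), linen setting can start at hour 6 and finishes at hour 10.
Floral arrangement has to wait for linen setting (finishes hour 10, plus 2-hour gap → hour 12); table placement (finishes hour 6). The latest of these is hour 12, so floral arrangement runs hour 12 to 12 + 3 = hour 15.
Lighting stringing has to wait for floral arrangement (finishes hour 15, plus 3-hour gap → hour 18); linen setting (finishes hour 10); table placement (finishes hour 6). The latest of these is hour 18, so lighting stringing runs hour 18 to 18 + 9 = hour 27.

27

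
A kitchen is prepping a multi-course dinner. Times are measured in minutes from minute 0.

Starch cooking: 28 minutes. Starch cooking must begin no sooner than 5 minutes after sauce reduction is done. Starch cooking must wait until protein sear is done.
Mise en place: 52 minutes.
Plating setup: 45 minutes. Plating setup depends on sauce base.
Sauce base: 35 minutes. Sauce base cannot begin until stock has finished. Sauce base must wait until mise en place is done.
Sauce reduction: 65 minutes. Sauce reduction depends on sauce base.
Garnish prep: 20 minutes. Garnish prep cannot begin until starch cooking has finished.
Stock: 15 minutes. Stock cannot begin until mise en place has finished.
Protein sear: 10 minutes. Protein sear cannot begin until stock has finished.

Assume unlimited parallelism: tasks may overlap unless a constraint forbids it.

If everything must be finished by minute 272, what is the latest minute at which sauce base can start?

To finish by minute 272, garnish prep (duration 20) must start no later than minute 252.
Since garnish prep (must start by minute 252) depends on it, starch cooking must finish by minute 252. Backing off its 28-minute duration gives a latest start of minute 224.
Since starch cooking (must start by minute 224, minus 5-minute gap → minute 219) depends on it, sauce reduction must finish by minute 219. Backing off its 65-minute duration gives a latest start of minute 154.
Nothing follows plating setup; the deadline of minute 272 is its only limit. It must start by 272 − 45 = minute 227.
Sauce base has several dependents: sauce reduction (must start by minute 154); plating setup (must start by minute 227). The earliest of those limits is minute 154, so sauce base must start by 154 − 35 = minute 119.

119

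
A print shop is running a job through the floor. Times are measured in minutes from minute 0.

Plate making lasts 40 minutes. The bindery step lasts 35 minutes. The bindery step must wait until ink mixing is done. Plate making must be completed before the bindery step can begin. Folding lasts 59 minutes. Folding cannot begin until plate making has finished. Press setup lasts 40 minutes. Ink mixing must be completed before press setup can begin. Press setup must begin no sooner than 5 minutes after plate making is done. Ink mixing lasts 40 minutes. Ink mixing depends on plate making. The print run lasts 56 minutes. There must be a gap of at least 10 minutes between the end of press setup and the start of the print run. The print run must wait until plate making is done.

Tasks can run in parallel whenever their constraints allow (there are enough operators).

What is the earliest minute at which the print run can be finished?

Plate making can start immediately at minute 0; it finishes at minute 40.
After plate making (finishes minute 40), ink mixing can start at minute 40 and finishes at minute 80.
Press setup has to wait for ink mixing (finishes minute 80); plate making (finishes minute 40, plus 5-minute gap → minute 45). The latest of these is minute 80, so press setup runs minute 80 to 80 + 40 = minute 120.
The print run cannot start until press setup (finishes minute 120, plus 10-minute gap → minute 130); plate making (finishes minute 40). The controlling bound is minute 130, so the print run finishes at 130 + 56 = minute 186.

186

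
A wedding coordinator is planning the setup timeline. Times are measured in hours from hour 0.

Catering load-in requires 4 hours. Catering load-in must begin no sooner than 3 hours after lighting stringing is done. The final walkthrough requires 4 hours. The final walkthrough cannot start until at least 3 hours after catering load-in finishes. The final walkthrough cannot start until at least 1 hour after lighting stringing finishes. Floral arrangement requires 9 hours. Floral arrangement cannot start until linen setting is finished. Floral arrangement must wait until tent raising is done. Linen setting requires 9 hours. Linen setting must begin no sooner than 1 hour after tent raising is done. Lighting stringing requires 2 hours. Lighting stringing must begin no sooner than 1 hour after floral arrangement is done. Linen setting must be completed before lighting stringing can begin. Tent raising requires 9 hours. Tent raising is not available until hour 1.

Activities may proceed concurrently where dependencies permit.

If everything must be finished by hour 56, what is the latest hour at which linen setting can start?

To finish by hour 56, the final walkthrough (duration 4) must start no later than hour 52.
Catering load-in has to be done before the final walkthrough (must start by hour 52, minus 3-hour gap → hour 49). That means finishing by hour 49, i.e. starting by 49 − 4 = hour 45.
Lighting stringing has several dependents: catering load-in (must start by hour 45, minus 3-hour gap → hour 42); the final walkthrough (must start by hour 52, minus 1-hour gap → hour 51). The earliest of those limits is hour 42, so lighting stringing must start by 42 − 2 = hour 40.
Floral arrangement must finish before lighting stringing (must start by hour 40, minus 1-hour gap → hour 39). With a 9-hour duration, floral arrangement must start by 39 − 9 = hour 30.
Linen setting must finish in time for floral arrangement (must start by hour 30); lighting stringing (must start by hour 40). The tightest is hour 30, so linen setting must start by 30 − 9 = hour 21.

21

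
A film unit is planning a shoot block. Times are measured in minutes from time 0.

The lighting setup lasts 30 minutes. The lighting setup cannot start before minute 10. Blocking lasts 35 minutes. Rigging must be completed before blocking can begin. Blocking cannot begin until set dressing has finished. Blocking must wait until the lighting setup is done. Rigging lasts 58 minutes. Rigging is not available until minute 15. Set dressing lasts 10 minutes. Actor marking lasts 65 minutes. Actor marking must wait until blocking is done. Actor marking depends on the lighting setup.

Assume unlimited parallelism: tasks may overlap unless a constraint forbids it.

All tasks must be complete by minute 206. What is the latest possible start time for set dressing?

To finish by minute 206, actor marking (duration 65) must start no later than minute 141.
Blocking must finish before actor marking (must start by minute 141). With a 35-minute duration, blocking must start by 141 − 35 = minute 106.
Set dressing has to be done before blocking (must start by minute 106). That means finishing by minute 106, i.e. starting by 106 − 10 = minute 96.

96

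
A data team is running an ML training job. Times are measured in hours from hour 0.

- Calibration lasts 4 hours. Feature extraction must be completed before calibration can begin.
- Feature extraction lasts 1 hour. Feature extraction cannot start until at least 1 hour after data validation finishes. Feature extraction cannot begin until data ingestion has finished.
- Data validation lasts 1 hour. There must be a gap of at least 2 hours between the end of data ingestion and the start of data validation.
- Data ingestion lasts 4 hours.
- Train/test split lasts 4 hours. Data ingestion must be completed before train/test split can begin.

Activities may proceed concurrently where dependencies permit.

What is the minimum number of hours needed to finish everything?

Data ingestion has no prerequisites, so it starts at hour 0 and finishes at hour 4.
After data ingestion (finishes hour 4), train/test split can start at hour 4 and finishes at hour 8.
After data ingestion (finishes hour 4, plus 2-hour gap → hour 6), data validation can start at hour 6 and finishes at hour 7.
Feature extraction has to wait for data validation (finishes hour 7, plus 1-hour gap → hour 8); data ingestion (finishes hour 4). The latest of these is hour 8, so feature extraction runs hour 8 to 8 + 1 = hour 9.
Calibration waits on feature extraction (finishes hour 9), so it starts at hour 9 and finishes at 9 + 4 = hour 13.
All tasks are finished once the last one completes. Finish times: Data ingestion at 4, Data validation at 7, Feature extraction at 9, Train/test split at 8, Calibration at 13. The latest is hour 13.

13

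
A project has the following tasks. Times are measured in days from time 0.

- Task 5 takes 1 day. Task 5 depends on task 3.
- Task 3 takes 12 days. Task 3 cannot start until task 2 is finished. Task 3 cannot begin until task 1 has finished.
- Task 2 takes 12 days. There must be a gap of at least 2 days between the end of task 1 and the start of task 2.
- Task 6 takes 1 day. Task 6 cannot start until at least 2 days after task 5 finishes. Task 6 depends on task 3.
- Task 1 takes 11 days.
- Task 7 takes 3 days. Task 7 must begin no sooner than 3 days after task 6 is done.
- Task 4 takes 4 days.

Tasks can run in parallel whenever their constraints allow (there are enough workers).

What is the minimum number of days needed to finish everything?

Nothing blocks task 4, so it runs from day 0 to day 4.
Task 1 has no prerequisites, so it starts at day 0 and finishes at day 11.
Task 2 waits on task 1 (finishes day 11, plus 2-day gap → day 13), so it starts at day 13 and finishes at 13 + 12 = day 25.
For task 3: task 2 (finishes day 25); task 1 (finishes day 11). Taking the maximum gives a start of day 25, and it finishes at 25 + 12 = day 37.
Task 5 waits on task 3 (finishes day 37), so it starts at day 37 and finishes at 37 + 1 = day 38.
Task 6 cannot start until task 5 (finishes day 38, plus 2-day gap → day 40); task 3 (finishes day 37). The controlling bound is day 40, so task 6 finishes at 40 + 1 = day 41.
After task 6 (finishes day 41, plus 3-day gap → day 44), task 7 can start at day 44 and finishes at day 47.
All tasks are finished once the last one completes. Finish times: Task 1 at 11, Task 2 at 25, Task 3 at 37, Task 4 at 4, Task 5 at 38, Task 6 at 41, Task 7 at 47. The latest is day 47.

47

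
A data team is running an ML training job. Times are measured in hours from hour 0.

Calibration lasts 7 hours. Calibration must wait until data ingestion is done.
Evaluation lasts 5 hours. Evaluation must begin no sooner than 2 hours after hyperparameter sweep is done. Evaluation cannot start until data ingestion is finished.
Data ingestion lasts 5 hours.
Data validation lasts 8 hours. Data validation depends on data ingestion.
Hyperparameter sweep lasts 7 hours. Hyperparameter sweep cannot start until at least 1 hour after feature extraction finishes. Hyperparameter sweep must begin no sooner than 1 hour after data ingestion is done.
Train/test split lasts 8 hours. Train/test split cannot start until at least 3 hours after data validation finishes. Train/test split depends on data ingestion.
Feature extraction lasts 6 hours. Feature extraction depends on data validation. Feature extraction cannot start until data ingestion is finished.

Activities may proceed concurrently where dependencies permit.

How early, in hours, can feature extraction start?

13

Data ingestion can start immediately at hour 0; it finishes at hour 5.
Data validation waits on data ingestion (finishes hour 5), so it starts at hour 5 and finishes at 5 + 8 = hour 13.
Feature extraction waits on data validation (finishes hour 13); data ingestion (finishes hour 5). The latest of these is hour 13, which is the earliest feature extraction can start.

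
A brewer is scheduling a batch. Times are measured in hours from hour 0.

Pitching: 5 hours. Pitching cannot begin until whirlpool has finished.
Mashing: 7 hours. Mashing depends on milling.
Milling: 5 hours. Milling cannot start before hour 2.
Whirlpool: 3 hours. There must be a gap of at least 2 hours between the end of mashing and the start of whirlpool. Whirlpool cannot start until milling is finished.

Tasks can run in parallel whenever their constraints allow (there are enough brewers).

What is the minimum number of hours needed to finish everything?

24

After its own release at hour 2, milling can start at hour 2 and finishes at hour 7.
Mashing cannot begin until milling (finishes hour 7). It runs from hour 7 to 7 + 7 = hour 14.
Whirlpool has to wait for mashing (finishes hour 14, plus 2-hour gap → hour 16); milling (finishes hour 7). The latest of these is hour 16, so whirlpool runs hour 16 to 16 + 3 = hour 19.
Pitching waits on whirlpool (finishes hour 19), so it starts at hour 19 and finishes at 19 + 5 = hour 24.
All tasks are finished once the last one completes. Finish times: Milling at 7, Mashing at 14, Whirlpool at 19, Pitching at 24. The latest is hour 24.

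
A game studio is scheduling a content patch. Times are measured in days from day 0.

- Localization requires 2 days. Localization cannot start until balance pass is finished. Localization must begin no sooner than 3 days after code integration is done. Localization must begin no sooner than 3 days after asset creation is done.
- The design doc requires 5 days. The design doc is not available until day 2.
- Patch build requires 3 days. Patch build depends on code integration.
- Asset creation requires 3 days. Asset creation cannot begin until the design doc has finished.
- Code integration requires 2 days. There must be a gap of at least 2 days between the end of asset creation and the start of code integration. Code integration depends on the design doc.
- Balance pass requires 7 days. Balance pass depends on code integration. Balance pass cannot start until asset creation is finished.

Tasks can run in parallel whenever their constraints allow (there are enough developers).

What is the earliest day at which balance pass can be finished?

21

The design doc cannot begin until its own release at day 2. It runs from day 2 to 2 + 5 = day 7.
Asset creation cannot begin until the design doc (finishes day 7). It runs from day 7 to 7 + 3 = day 10.
Code integration has to wait for asset creation (finishes day 10, plus 2-day gap → day 12); the design doc (finishes day 7). The latest of these is day 12, so code integration runs day 12 to 12 + 2 = day 14.
Balance pass cannot start until code integration (finishes day 14); asset creation (finishes day 10). The controlling bound is day 14, so balance pass finishes at 14 + 7 = day 21.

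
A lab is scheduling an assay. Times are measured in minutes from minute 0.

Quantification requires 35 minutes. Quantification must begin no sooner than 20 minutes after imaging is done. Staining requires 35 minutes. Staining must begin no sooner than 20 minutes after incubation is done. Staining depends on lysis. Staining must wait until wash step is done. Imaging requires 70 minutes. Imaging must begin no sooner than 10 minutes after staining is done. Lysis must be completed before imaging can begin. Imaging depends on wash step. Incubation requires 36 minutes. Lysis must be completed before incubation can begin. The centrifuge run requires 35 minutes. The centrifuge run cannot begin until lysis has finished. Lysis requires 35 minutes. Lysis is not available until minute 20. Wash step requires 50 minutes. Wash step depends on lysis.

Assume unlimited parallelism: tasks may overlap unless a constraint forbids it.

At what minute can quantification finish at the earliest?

281

Lysis cannot begin until its own release at minute 20. It runs from minute 20 to 20 + 35 = minute 55.
Wash step waits on lysis (finishes minute 55), so it starts at minute 55 and finishes at 55 + 50 = minute 105.
After lysis (finishes minute 55), incubation can start at minute 55 and finishes at minute 91.
For staining: incubation (finishes minute 91, plus 20-minute gap → minute 111); lysis (finishes minute 55); wash step (finishes minute 105). Taking the maximum gives a start of minute 111, and it finishes at 111 + 35 = minute 146.
Imaging has to wait for staining (finishes minute 146, plus 10-minute gap → minute 156); lysis (finishes minute 55); wash step (finishes minute 105). The latest of these is minute 156, so imaging runs minute 156 to 156 + 70 = minute 226.
Quantification cannot begin until imaging (finishes minute 226, plus 20-minute gap → minute 246). It runs from minute 246 to 246 + 35 = minute 281.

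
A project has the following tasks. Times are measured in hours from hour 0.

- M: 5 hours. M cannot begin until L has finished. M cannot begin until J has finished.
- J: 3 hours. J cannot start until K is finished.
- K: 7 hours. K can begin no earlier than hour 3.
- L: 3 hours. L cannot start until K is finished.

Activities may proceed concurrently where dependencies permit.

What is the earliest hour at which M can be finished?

18

After its own release at hour 3, K can start at hour 3 and finishes at hour 10.
After K (finishes hour 10), L can start at hour 10 and finishes at hour 13.
After K (finishes hour 10), J can start at hour 10 and finishes at hour 13.
For M: L (finishes hour 13); J (finishes hour 13). Taking the maximum gives a start of hour 13, and it finishes at 13 + 5 = hour 18.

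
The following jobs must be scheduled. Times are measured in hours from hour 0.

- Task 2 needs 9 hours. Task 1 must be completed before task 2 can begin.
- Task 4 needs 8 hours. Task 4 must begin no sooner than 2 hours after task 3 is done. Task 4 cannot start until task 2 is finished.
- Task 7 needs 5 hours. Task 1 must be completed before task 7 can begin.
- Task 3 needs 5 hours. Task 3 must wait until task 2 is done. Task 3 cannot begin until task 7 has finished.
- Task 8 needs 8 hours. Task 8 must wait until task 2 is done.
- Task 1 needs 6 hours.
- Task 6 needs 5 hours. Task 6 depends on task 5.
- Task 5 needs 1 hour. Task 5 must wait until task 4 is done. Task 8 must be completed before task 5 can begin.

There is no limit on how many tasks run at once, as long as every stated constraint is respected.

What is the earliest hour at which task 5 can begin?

30

Task 1 has no prerequisites, so it starts at hour 0 and finishes at hour 6.
Task 7 waits on task 1 (finishes hour 6), so it starts at hour 6 and finishes at 6 + 5 = hour 11.
Task 2 cannot begin until task 1 (finishes hour 6). It runs from hour 6 to 6 + 9 = hour 15.
Task 8 cannot begin until task 2 (finishes hour 15). It runs from hour 15 to 15 + 8 = hour 23.
For task 3: task 2 (finishes hour 15); task 7 (finishes hour 11). Taking the maximum gives a start of hour 15, and it finishes at 15 + 5 = hour 20.
Task 4 needs all of task 3 (finishes hour 20, plus 2-hour gap → hour 22); task 2 (finishes hour 15). That puts its earliest start at hour 22; it finishes at 22 + 8 = hour 30.
Task 5 waits on task 4 (finishes hour 30); task 8 (finishes hour 23). The latest of these is hour 30, which is the earliest task 5 can start.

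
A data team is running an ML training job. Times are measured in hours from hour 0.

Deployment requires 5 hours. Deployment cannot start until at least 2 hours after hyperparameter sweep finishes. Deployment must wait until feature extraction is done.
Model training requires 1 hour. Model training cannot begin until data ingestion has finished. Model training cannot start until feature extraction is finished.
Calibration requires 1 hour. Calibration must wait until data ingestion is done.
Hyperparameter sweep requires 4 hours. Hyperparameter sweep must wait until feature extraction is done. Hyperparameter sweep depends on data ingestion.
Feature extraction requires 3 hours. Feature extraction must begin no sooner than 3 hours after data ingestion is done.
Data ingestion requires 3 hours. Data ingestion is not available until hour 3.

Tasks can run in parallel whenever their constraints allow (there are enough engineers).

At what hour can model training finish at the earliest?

13

After its own release at hour 3, data ingestion can start at hour 3 and finishes at hour 6.
Feature extraction cannot begin until data ingestion (finishes hour 6, plus 3-hour gap → hour 9). It runs from hour 9 to 9 + 3 = hour 12.
For model training: data ingestion (finishes hour 6); feature extraction (finishes hour 12). Taking the maximum gives a start of hour 12, and it finishes at 12 + 1 = hour 13.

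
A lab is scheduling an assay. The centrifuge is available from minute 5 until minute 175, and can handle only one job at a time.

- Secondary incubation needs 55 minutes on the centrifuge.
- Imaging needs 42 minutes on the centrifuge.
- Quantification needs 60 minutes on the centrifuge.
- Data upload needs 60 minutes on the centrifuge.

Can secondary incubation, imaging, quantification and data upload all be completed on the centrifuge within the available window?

The centrifuge window is 175 − 5 = 170 minutes.
Running back to back, the jobs need 55 + 42 + 60 + 60 = 217 minutes on the centrifuge.
Since 217 > 170, they cannot all fit.

No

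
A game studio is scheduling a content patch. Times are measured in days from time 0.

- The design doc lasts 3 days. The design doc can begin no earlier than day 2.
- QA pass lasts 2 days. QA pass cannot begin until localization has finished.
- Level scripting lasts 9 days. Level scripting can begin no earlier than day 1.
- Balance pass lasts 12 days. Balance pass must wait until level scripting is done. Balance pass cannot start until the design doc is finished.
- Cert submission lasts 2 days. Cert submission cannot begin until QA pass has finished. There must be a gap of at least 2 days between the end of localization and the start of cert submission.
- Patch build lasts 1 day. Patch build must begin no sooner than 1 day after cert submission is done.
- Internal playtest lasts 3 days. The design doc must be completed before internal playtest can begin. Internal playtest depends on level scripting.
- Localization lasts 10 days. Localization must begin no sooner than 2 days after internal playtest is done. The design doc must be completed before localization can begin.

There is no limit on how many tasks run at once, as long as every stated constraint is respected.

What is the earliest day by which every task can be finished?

31

Level scripting waits on its own release at day 1, so it starts at day 1 and finishes at 1 + 9 = day 10.
The design doc waits on its own release at day 2, so it starts at day 2 and finishes at 2 + 3 = day 5.
Balance pass has to wait for level scripting (finishes day 10); the design doc (finishes day 5). The latest of these is day 10, so balance pass runs day 10 to 10 + 12 = day 22.
Internal playtest has to wait for the design doc (finishes day 5); level scripting (finishes day 10). The latest of these is day 10, so internal playtest runs day 10 to 10 + 3 = day 13.
Localization cannot start until internal playtest (finishes day 13, plus 2-day gap → day 15); the design doc (finishes day 5). The controlling bound is day 15, so localization finishes at 15 + 10 = day 25.
After localization (finishes day 25), QA pass can start at day 25 and finishes at day 27.
Cert submission cannot start until QA pass (finishes day 27); localization (finishes day 25, plus 2-day gap → day 27). The controlling bound is day 27, so cert submission finishes at 27 + 2 = day 29.
Patch build waits on cert submission (finishes day 29, plus 1-day gap → day 30), so it starts at day 30 and finishes at 30 + 1 = day 31.
All tasks are finished once the last one completes. Finish times: The design doc at 5, Level scripting at 10, Internal playtest at 13, Balance pass at 22, Localization at 25, QA pass at 27, Cert submission at 29, Patch build at 31. The latest is day 31.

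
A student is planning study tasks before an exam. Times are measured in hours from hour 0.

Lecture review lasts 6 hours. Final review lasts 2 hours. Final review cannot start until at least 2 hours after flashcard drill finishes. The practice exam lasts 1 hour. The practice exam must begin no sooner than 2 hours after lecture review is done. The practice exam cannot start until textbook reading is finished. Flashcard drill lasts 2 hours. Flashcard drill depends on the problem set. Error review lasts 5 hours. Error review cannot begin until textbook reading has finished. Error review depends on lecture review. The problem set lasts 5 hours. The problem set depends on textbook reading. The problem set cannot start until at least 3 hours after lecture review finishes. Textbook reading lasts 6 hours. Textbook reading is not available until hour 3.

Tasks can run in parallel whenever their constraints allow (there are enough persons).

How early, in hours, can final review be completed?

20

Lecture review can start immediately at hour 0; it finishes at hour 6.
Textbook reading waits on its own release at hour 3, so it starts at hour 3 and finishes at 3 + 6 = hour 9.
The problem set has to wait for textbook reading (finishes hour 9); lecture review (finishes hour 6, plus 3-hour gap → hour 9). The latest of these is hour 9, so the problem set runs hour 9 to 9 + 5 = hour 14.
Flashcard drill cannot begin until the problem set (finishes hour 14). It runs from hour 14 to 14 + 2 = hour 16.
Final review waits on flashcard drill (finishes hour 16, plus 2-hour gap → hour 18), so it starts at hour 18 and finishes at 18 + 2 = hour 20.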